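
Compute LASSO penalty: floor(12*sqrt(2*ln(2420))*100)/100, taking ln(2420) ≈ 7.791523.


ln(2420) ≈ 7.791523.
2*ln(n) ≈ 15.583046.
sqrt(2*ln(n)) ≈ sqrt(15.583046) ≈ 3.947537.
lambda ≈ 12*3.947537 = 47.370444.
floor(lambda*100)/100 = 47.37.

47.37


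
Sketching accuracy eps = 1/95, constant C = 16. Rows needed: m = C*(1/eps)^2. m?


1/eps = 95.
(1/eps)^2 = 9025.
m = 16*9025 = 144400.

144400


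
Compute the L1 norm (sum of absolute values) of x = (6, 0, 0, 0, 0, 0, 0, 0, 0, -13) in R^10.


Non-zero entries: [(0, 6), (9, -13)]
Absolute values: [6, 13]
||x||_1 = sum = 19.

19


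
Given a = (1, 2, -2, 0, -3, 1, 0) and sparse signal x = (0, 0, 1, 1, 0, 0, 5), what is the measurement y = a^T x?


Non-zero terms: ['-2*1', '0*1', '0*5']
Products: [-2, 0, 0]
y = sum = -2.

-2


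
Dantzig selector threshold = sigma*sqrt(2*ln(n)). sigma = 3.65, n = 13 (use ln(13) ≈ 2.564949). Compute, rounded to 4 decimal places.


ln(13) ≈ 2.564949.
2*ln(n) ≈ 5.129898.
sqrt(2*ln(n)) ≈ sqrt(5.129898) ≈ 2.264928.
threshold ≈ 3.65*2.264928 = 8.2669872 ≈ 8.2670.

8.2670


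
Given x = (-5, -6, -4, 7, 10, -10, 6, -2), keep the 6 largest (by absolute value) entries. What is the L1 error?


Sorted |x_i| descending: [10, 10, 7, 6, 6, 5, 4, 2]
Keep top 6: [10, 10, 7, 6, 6, 5]
Tail entries: [4, 2]
L1 error = sum of tail = 6.

6


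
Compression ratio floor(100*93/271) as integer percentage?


100*m/n = 100*93/271 ≈ 34.3173.
floor = 34.

34


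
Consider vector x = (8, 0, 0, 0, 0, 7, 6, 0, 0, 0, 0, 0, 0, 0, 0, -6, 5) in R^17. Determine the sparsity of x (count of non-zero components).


Non-zero positions: [0, 5, 6, 15, 16].
Sparsity = 5.

5


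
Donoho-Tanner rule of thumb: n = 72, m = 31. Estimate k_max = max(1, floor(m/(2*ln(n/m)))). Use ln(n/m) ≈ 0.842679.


n/m = 72/31.
ln(n/m) ≈ 0.842679.
2*ln(n/m) ≈ 1.685358.
m/(2*ln(n/m)) ≈ 31/1.685358 ≈ 18.3937.
floor = 18.
k_max = max(1, 18) = 18.

18


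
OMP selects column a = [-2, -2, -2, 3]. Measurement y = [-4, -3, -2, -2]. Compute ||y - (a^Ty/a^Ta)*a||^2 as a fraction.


a^T a = 21.
a^T y = 12.
coeff = 12/21 = 4/7.
||r||^2 = 183/7.

183/7


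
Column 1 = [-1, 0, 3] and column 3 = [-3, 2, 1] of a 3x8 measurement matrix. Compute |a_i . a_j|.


Inner product: -1*-3 + 0*2 + 3*1
Products: [3, 0, 3]
Sum = 6.
|dot| = 6.

6


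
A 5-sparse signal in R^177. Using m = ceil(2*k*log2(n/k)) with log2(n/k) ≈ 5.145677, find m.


log2(n/k) = log2(177/5) ≈ 5.145677.
2*k*log2(n/k) ≈ 2*5*5.145677 = 51.45677.
m = ceil(51.45677) = 52.

52


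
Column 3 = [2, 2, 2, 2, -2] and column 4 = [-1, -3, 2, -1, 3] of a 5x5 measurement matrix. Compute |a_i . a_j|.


Inner product: 2*-1 + 2*-3 + 2*2 + 2*-1 + -2*3
Products: [-2, -6, 4, -2, -6]
Sum = -12.
|dot| = 12.

12


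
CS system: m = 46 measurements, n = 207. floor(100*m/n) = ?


100*m/n = 100*46/207 ≈ 22.2222.
floor = 22.

22


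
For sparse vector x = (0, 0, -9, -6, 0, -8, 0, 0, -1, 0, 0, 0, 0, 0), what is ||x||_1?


Non-zero entries: [(2, -9), (3, -6), (5, -8), (8, -1)]
Absolute values: [9, 6, 8, 1]
||x||_1 = sum = 24.

24


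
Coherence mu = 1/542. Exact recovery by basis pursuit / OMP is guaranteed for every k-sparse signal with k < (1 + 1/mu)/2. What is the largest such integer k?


1/mu = 542.
1 + 1/mu = 543.
(1 + 1/mu)/2 = 271.5 is not an integer, so k_max = floor(271.5) = 271.

271


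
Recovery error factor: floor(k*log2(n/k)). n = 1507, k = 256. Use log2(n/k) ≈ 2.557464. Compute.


log2(n/k) = log2(1507/256) ≈ 2.557464.
k*log2(n/k) ≈ 256*2.557464 = 654.710784.
floor(654.710784) = 654.

654


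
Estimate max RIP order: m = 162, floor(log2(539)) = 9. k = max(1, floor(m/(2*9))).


floor(log2(539)) = 9.
2*9 = 18.
m/(2*floor(log2(n))) = 162/18 ≈ 9.0.
floor = 9.
k = max(1, 9) = 9.

9


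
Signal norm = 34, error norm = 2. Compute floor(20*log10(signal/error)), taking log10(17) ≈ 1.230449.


||x||/||e|| = 34/2 = 17.
log10(17) ≈ 1.230449.
20*log10(||x||/||e||) ≈ 20*1.230449 = 24.60898.
floor(24.60898) = 24.

24


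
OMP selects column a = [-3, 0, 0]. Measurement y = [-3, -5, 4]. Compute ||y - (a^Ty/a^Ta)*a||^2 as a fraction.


a^T a = 9.
a^T y = 9.
coeff = 9/9 = 1.
||r||^2 = 41.

41


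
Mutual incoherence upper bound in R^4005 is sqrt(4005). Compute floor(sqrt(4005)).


63^2 = 3969 <= 4005 < 4096 = 64^2, so 63 <= sqrt(4005) < 64.
floor(sqrt(4005)) = 63.

63


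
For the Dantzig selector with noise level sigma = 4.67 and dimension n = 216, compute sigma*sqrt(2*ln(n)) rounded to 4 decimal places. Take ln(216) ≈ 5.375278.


ln(216) ≈ 5.375278.
2*ln(n) ≈ 10.750556.
sqrt(2*ln(n)) ≈ sqrt(10.750556) ≈ 3.278804.
threshold ≈ 4.67*3.278804 = 15.31201468 ≈ 15.3120.

15.3120


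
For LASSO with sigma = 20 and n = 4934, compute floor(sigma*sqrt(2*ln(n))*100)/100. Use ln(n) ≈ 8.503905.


ln(4934) ≈ 8.503905.
2*ln(n) ≈ 17.00781.
sqrt(2*ln(n)) ≈ sqrt(17.00781) ≈ 4.124053.
lambda ≈ 20*4.124053 = 82.48106.
floor(lambda*100)/100 = 82.48.

82.48


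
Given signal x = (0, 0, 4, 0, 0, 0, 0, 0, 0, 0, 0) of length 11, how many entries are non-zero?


Non-zero positions: [2].
Sparsity = 1.

1


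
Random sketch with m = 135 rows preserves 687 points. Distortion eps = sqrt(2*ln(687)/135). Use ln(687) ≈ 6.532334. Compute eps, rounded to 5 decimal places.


ln(687) ≈ 6.532334.
2*ln(N)/m ≈ 2*6.532334/135 ≈ 0.09677532.
eps = sqrt(0.09677532) ≈ 0.3110873 ≈ 0.31109.

0.31109


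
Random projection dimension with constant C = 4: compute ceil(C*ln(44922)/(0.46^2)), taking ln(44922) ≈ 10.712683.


ln(44922) ≈ 10.712683.
eps^2 = 0.46^2 = 0.2116.
C*ln(N)/eps^2 ≈ 4*10.712683/0.2116 ≈ 202.5082.
m = ceil(202.5082) = 203.

203


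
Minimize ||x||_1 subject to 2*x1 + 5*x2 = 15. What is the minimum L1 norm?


Axis intercepts:
  x1 = 15/2, x2 = 0: L1 = 15/2
  x1 = 0, x2 = 3: L1 = 3
x* = (0, 3)
||x*||_1 = 3.

3


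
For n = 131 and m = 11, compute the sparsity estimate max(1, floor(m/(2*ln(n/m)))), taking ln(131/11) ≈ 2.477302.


n/m = 131/11.
ln(n/m) ≈ 2.477302.
2*ln(n/m) ≈ 4.954604.
m/(2*ln(n/m)) ≈ 11/4.954604 ≈ 2.2202.
floor = 2.
k_max = max(1, 2) = 2.

2


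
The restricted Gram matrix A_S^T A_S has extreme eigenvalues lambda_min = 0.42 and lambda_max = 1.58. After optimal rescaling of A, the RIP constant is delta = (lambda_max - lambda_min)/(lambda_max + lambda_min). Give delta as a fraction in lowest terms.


lambda_max - lambda_min = 1.58 - 0.42 = 1.16.
lambda_max + lambda_min = 1.58 + 0.42 = 2.00.
delta = 1.16/2.00 = 116/200 = 29/50.

29/50


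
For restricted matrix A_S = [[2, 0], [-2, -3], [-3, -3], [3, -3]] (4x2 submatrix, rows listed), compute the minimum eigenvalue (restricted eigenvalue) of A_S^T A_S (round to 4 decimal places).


A_S^T A_S = [[26, 6], [6, 27]].
trace = 53.
det = 666.
disc = trace^2 - 4*det = 2809 - 4*666 = 145.
sqrt(145) ≈ 12.041595.
lam_min = (53 - sqrt(145))/2 ≈ (53 - 12.041595)/2 = 20.4792025 ≈ 20.4792.

20.4792


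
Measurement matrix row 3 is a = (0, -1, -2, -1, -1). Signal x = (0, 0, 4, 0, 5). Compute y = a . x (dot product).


Non-zero terms: ['-2*4', '-1*5']
Products: [-8, -5]
y = sum = -13.

-13


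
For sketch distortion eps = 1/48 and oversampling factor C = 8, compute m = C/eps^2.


1/eps = 48.
(1/eps)^2 = 2304.
m = 8*2304 = 18432.

18432


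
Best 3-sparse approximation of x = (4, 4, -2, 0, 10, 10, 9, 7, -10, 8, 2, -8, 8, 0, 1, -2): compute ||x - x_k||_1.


Sorted |x_i| descending: [10, 10, 10, 9, 8, 8, 8, 7, 4, 4, 2, 2, 2, 1, 0, 0]
Keep top 3: [10, 10, 10]
Tail entries: [9, 8, 8, 8, 7, 4, 4, 2, 2, 2, 1, 0, 0]
L1 error = sum of tail = 55.

55


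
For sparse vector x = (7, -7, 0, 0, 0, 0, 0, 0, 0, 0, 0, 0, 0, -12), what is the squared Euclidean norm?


Non-zero entries: [(0, 7), (1, -7), (13, -12)]
Squares: [49, 49, 144]
||x||_2^2 = sum = 242.

242


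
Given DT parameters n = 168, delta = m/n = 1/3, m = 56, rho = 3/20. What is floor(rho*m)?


m = 1/3*168 = 56.
rho = 3/20.
rho*m = 3/20*56 = 8.4.
k = floor(8.4) = 8.

8


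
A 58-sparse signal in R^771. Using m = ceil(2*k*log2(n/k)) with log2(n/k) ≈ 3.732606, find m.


log2(n/k) = log2(771/58) ≈ 3.732606.
2*k*log2(n/k) ≈ 2*58*3.732606 = 432.982296.
m = ceil(432.982296) = 433.

433


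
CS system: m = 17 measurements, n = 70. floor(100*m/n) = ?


100*m/n = 100*17/70 ≈ 24.2857.
floor = 24.

24


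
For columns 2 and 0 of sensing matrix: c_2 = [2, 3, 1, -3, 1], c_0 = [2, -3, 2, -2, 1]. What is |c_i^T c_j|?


Inner product: 2*2 + 3*-3 + 1*2 + -3*-2 + 1*1
Products: [4, -9, 2, 6, 1]
Sum = 4.
|dot| = 4.

4


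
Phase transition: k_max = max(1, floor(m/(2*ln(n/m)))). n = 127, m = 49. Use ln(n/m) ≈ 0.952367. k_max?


n/m = 127/49.
ln(n/m) ≈ 0.952367.
2*ln(n/m) ≈ 1.904734.
m/(2*ln(n/m)) ≈ 49/1.904734 ≈ 25.7254.
floor = 25.
k_max = max(1, 25) = 25.

25


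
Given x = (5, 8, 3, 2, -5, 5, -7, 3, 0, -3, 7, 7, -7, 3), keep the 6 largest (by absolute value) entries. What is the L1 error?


Sorted |x_i| descending: [8, 7, 7, 7, 7, 5, 5, 5, 3, 3, 3, 3, 2, 0]
Keep top 6: [8, 7, 7, 7, 7, 5]
Tail entries: [5, 5, 3, 3, 3, 3, 2, 0]
L1 error = sum of tail = 24.

24


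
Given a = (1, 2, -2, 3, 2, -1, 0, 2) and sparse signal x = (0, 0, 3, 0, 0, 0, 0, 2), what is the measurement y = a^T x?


Non-zero terms: ['-2*3', '2*2']
Products: [-6, 4]
y = sum = -2.

-2


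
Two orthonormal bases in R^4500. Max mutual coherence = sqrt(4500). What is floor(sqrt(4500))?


67^2 = 4489 <= 4500 < 4624 = 68^2, so 67 <= sqrt(4500) < 68.
floor(sqrt(4500)) = 67.

67


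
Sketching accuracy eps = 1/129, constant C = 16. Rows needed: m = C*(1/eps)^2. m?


1/eps = 129.
(1/eps)^2 = 16641.
m = 16*16641 = 266256.

266256


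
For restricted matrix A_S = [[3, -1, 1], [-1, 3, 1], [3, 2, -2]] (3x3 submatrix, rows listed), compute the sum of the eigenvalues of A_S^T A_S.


Sum of eigenvalues of A_S^T A_S = trace(A_S^T A_S) = sum of squared column norms of A_S.
A_S^T A_S diagonal: [19, 14, 6].
trace = 19 + 14 + 6 = 39.

39


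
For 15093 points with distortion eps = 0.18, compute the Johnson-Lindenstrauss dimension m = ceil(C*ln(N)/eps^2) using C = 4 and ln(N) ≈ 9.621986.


ln(15093) ≈ 9.621986.
eps^2 = 0.18^2 = 0.0324.
C*ln(N)/eps^2 ≈ 4*9.621986/0.0324 ≈ 1187.8995.
m = ceil(1187.8995) = 1188.

1188


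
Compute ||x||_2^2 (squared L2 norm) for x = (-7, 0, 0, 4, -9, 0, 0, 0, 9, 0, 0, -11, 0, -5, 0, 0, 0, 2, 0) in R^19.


Non-zero entries: [(0, -7), (3, 4), (4, -9), (8, 9), (11, -11), (13, -5), (17, 2)]
Squares: [49, 16, 81, 81, 121, 25, 4]
||x||_2^2 = sum = 377.

377


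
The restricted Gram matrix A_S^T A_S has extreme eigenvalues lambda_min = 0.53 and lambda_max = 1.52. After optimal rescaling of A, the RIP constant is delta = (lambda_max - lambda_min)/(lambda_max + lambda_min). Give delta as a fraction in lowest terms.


lambda_max - lambda_min = 1.52 - 0.53 = 0.99.
lambda_max + lambda_min = 1.52 + 0.53 = 2.05.
delta = 0.99/2.05 = 99/205.

99/205


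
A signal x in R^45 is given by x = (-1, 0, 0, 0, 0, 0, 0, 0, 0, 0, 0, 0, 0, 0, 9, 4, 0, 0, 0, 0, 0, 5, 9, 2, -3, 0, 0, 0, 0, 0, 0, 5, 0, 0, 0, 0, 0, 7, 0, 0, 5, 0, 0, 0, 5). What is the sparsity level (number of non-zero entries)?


Non-zero positions: [0, 14, 15, 21, 22, 23, 24, 31, 37, 40, 44].
Sparsity = 11.

11


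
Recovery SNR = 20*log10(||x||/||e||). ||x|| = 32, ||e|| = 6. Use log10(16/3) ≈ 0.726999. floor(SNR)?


||x||/||e|| = 32/6 = 16/3.
log10(16/3) ≈ 0.726999.
20*log10(||x||/||e||) ≈ 20*0.726999 = 14.53998.
floor(14.53998) = 14.

14


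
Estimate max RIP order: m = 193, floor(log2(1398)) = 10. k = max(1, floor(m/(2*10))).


floor(log2(1398)) = 10.
2*10 = 20.
m/(2*floor(log2(n))) = 193/20 ≈ 9.65.
floor = 9.
k = max(1, 9) = 9.

9


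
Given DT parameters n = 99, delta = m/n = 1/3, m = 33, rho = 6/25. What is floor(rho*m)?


m = 1/3*99 = 33.
rho = 6/25.
rho*m = 6/25*33 = 7.92.
k = floor(7.92) = 7.

7


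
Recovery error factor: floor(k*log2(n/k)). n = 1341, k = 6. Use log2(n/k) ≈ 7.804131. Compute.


log2(n/k) = log2(1341/6) ≈ 7.804131.
k*log2(n/k) ≈ 6*7.804131 = 46.824786.
floor(46.824786) = 46.

46


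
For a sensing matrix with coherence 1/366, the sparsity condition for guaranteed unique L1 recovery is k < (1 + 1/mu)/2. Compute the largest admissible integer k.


1/mu = 366.
1 + 1/mu = 367.
(1 + 1/mu)/2 = 183.5 is not an integer, so k_max = floor(183.5) = 183.

183


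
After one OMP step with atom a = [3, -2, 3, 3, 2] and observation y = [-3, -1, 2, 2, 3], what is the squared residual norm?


a^T a = 35.
a^T y = 11.
coeff = 11/35 = 11/35.
||r||^2 = 824/35.

824/35


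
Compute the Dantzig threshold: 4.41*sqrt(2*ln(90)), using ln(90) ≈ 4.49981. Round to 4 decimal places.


ln(90) ≈ 4.49981.
2*ln(n) ≈ 8.99962.
sqrt(2*ln(n)) ≈ sqrt(8.99962) ≈ 2.999937.
threshold ≈ 4.41*2.999937 = 13.22972217 ≈ 13.2297.

13.2297


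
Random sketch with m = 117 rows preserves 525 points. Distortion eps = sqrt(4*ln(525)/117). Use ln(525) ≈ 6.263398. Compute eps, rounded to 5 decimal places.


ln(525) ≈ 6.263398.
4*ln(N)/m ≈ 4*6.263398/117 ≈ 0.21413326.
eps = sqrt(0.21413326) ≈ 0.4627454 ≈ 0.46275.

0.46275


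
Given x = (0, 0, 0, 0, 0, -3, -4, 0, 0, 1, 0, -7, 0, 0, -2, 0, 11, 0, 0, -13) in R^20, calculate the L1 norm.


Non-zero entries: [(5, -3), (6, -4), (9, 1), (11, -7), (14, -2), (16, 11), (19, -13)]
Absolute values: [3, 4, 1, 7, 2, 11, 13]
||x||_1 = sum = 41.

41


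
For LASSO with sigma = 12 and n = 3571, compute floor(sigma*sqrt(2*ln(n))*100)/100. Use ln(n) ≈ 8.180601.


ln(3571) ≈ 8.180601.
2*ln(n) ≈ 16.361202.
sqrt(2*ln(n)) ≈ sqrt(16.361202) ≈ 4.044898.
lambda ≈ 12*4.044898 = 48.538776.
floor(lambda*100)/100 = 48.53.

48.53


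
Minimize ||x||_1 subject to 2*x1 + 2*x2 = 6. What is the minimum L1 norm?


Axis intercepts:
  x1 = 3, x2 = 0: L1 = 3
  x1 = 0, x2 = 3: L1 = 3
x* = (3, 0)
||x*||_1 = 3.

3


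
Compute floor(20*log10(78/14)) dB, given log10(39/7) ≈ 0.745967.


||x||/||e|| = 78/14 = 39/7.
log10(39/7) ≈ 0.745967.
20*log10(||x||/||e||) ≈ 20*0.745967 = 14.91934.
floor(14.91934) = 14.

14


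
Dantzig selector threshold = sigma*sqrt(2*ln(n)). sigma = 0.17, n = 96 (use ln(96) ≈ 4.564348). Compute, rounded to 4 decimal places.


ln(96) ≈ 4.564348.
2*ln(n) ≈ 9.128696.
sqrt(2*ln(n)) ≈ sqrt(9.128696) ≈ 3.021373.
threshold ≈ 0.17*3.021373 = 0.51363341 ≈ 0.5136.

0.5136


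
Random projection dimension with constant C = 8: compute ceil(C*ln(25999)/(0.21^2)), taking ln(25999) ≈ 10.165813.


ln(25999) ≈ 10.165813.
eps^2 = 0.21^2 = 0.0441.
C*ln(N)/eps^2 ≈ 8*10.165813/0.0441 ≈ 1844.1384.
m = ceil(1844.1384) = 1845.

1845


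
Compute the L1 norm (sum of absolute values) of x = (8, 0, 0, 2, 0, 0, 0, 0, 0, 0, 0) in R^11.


Non-zero entries: [(0, 8), (3, 2)]
Absolute values: [8, 2]
||x||_1 = sum = 10.

10


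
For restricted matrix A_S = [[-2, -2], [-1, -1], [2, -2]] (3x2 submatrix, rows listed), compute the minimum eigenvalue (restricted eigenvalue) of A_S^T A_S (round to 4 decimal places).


A_S^T A_S = [[9, 1], [1, 9]].
trace = 18.
det = 80.
disc = trace^2 - 4*det = 324 - 4*80 = 4.
sqrt(4) = 2.
lam_min = (18 - 2)/2 = 8 = 8.0000.

8.0000


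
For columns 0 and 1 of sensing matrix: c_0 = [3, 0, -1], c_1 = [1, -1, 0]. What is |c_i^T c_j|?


Inner product: 3*1 + 0*-1 + -1*0
Products: [3, 0, 0]
Sum = 3.
|dot| = 3.

3


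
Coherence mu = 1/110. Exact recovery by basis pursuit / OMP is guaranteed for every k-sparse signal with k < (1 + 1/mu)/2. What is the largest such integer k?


1/mu = 110.
1 + 1/mu = 111.
(1 + 1/mu)/2 = 55.5 is not an integer, so k_max = floor(55.5) = 55.

55


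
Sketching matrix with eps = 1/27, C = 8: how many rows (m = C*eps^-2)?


1/eps = 27.
(1/eps)^2 = 729.
m = 8*729 = 5832.

5832


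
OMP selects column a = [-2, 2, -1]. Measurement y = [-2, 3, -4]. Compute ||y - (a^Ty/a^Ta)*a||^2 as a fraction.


a^T a = 9.
a^T y = 14.
coeff = 14/9 = 14/9.
||r||^2 = 65/9.

65/9


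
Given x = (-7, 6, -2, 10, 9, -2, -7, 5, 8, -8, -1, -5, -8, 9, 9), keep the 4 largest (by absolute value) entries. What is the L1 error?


Sorted |x_i| descending: [10, 9, 9, 9, 8, 8, 8, 7, 7, 6, 5, 5, 2, 2, 1]
Keep top 4: [10, 9, 9, 9]
Tail entries: [8, 8, 8, 7, 7, 6, 5, 5, 2, 2, 1]
L1 error = sum of tail = 59.

59


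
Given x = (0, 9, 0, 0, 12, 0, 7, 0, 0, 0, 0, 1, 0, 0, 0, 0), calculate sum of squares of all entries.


Non-zero entries: [(1, 9), (4, 12), (6, 7), (11, 1)]
Squares: [81, 144, 49, 1]
||x||_2^2 = sum = 275.

275


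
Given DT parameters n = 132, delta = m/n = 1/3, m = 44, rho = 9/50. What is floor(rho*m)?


m = 1/3*132 = 44.
rho = 9/50.
rho*m = 9/50*44 = 7.92.
k = floor(7.92) = 7.

7


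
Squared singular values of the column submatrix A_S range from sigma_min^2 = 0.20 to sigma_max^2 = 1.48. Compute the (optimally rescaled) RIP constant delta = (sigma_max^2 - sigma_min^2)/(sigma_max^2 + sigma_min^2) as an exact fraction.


lambda_max - lambda_min = 1.48 - 0.20 = 1.28.
lambda_max + lambda_min = 1.48 + 0.20 = 1.68.
delta = 1.28/1.68 = 128/168 = 16/21.

16/21


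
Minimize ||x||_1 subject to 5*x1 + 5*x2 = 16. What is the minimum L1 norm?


Axis intercepts:
  x1 = 16/5, x2 = 0: L1 = 16/5
  x1 = 0, x2 = 16/5: L1 = 16/5
x* = (16/5, 0)
||x*||_1 = 16/5.

16/5


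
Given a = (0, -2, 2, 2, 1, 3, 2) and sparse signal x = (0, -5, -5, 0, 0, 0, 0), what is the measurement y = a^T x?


Non-zero terms: ['-2*-5', '2*-5']
Products: [10, -10]
y = sum = 0.

0


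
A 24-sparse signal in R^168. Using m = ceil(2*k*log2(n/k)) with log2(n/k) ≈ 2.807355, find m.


log2(n/k) = log2(168/24) ≈ 2.807355.
2*k*log2(n/k) ≈ 2*24*2.807355 = 134.75304.
m = ceil(134.75304) = 135.

135


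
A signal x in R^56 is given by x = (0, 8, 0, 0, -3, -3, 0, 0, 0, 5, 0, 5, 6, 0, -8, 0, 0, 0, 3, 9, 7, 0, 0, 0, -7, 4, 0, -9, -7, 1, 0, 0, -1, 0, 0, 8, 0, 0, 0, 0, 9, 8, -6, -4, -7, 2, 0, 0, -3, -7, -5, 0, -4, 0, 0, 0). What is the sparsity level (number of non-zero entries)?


Non-zero positions: [1, 4, 5, 9, 11, 12, 14, 18, 19, 20, 24, 25, 27, 28, 29, 32, 35, 40, 41, 42, 43, 44, 45, 48, 49, 50, 52].
Sparsity = 27.

27


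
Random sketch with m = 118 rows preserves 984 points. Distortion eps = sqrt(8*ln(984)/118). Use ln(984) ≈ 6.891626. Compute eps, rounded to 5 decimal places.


ln(984) ≈ 6.891626.
8*ln(N)/m ≈ 8*6.891626/118 ≈ 0.46722888.
eps = sqrt(0.46722888) ≈ 0.6835414 ≈ 0.68354.

0.68354


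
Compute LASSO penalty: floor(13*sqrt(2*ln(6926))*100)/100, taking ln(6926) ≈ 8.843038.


ln(6926) ≈ 8.843038.
2*ln(n) ≈ 17.686076.
sqrt(2*ln(n)) ≈ sqrt(17.686076) ≈ 4.205482.
lambda ≈ 13*4.205482 = 54.671266.
floor(lambda*100)/100 = 54.67.

54.67


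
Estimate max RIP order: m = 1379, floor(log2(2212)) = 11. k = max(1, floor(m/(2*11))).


floor(log2(2212)) = 11.
2*11 = 22.
m/(2*floor(log2(n))) = 1379/22 ≈ 62.6818.
floor = 62.
k = max(1, 62) = 62.

62


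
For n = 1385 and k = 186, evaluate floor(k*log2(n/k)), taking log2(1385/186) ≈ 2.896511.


log2(n/k) = log2(1385/186) ≈ 2.896511.
k*log2(n/k) ≈ 186*2.896511 = 538.751046.
floor(538.751046) = 538.

538


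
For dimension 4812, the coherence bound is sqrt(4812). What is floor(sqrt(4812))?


69^2 = 4761 <= 4812 < 4900 = 70^2, so 69 <= sqrt(4812) < 70.
floor(sqrt(4812)) = 69.

69


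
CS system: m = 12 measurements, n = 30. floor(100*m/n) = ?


100*m/n = 100*12/30 ≈ 40.0.
floor = 40.

40


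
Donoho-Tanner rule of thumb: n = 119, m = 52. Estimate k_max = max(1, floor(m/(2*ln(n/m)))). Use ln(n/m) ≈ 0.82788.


n/m = 119/52.
ln(n/m) ≈ 0.82788.
2*ln(n/m) ≈ 1.65576.
m/(2*ln(n/m)) ≈ 52/1.65576 ≈ 31.4055.
floor = 31.
k_max = max(1, 31) = 31.

31


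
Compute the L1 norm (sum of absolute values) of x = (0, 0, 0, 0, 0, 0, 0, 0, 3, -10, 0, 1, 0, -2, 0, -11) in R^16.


Non-zero entries: [(8, 3), (9, -10), (11, 1), (13, -2), (15, -11)]
Absolute values: [3, 10, 1, 2, 11]
||x||_1 = sum = 27.

27


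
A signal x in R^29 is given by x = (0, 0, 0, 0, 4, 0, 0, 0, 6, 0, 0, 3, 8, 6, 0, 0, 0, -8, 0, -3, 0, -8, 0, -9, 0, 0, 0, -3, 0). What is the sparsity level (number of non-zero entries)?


Non-zero positions: [4, 8, 11, 12, 13, 17, 19, 21, 23, 27].
Sparsity = 10.

10


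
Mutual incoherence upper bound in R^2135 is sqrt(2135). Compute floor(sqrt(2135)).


46^2 = 2116 <= 2135 < 2209 = 47^2, so 46 <= sqrt(2135) < 47.
floor(sqrt(2135)) = 46.

46


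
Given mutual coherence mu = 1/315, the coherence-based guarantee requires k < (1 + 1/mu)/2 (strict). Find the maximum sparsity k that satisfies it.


1/mu = 315.
1 + 1/mu = 316.
(1 + 1/mu)/2 = 158 is an integer and the inequality is strict, so k_max = 158 - 1 = 157.

157


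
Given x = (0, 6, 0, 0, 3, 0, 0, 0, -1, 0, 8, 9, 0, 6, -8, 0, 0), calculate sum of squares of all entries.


Non-zero entries: [(1, 6), (4, 3), (8, -1), (10, 8), (11, 9), (13, 6), (14, -8)]
Squares: [36, 9, 1, 64, 81, 36, 64]
||x||_2^2 = sum = 291.

291


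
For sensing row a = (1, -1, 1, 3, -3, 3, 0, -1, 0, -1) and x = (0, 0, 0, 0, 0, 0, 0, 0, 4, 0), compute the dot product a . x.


Non-zero terms: ['0*4']
Products: [0]
y = sum = 0.

0


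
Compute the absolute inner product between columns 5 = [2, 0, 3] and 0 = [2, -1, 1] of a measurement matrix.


Inner product: 2*2 + 0*-1 + 3*1
Products: [4, 0, 3]
Sum = 7.
|dot| = 7.

7


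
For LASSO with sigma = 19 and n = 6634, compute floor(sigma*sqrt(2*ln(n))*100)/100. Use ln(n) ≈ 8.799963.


ln(6634) ≈ 8.799963.
2*ln(n) ≈ 17.599926.
sqrt(2*ln(n)) ≈ sqrt(17.599926) ≈ 4.195227.
lambda ≈ 19*4.195227 = 79.709313.
floor(lambda*100)/100 = 79.70.

79.70


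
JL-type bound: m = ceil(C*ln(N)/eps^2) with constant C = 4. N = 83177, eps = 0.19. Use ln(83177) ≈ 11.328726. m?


ln(83177) ≈ 11.328726.
eps^2 = 0.19^2 = 0.0361.
C*ln(N)/eps^2 ≈ 4*11.328726/0.0361 ≈ 1255.2605.
m = ceil(1255.2605) = 1256.

1256


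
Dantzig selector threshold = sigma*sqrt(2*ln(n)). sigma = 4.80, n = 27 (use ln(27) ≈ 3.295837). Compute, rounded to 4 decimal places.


ln(27) ≈ 3.295837.
2*ln(n) ≈ 6.591674.
sqrt(2*ln(n)) ≈ sqrt(6.591674) ≈ 2.567426.
threshold ≈ 4.80*2.567426 = 12.3236448 ≈ 12.3236.

12.3236


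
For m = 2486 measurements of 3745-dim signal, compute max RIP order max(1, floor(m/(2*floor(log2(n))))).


floor(log2(3745)) = 11.
2*11 = 22.
m/(2*floor(log2(n))) = 2486/22 ≈ 113.0.
floor = 113.
k = max(1, 113) = 113.

113


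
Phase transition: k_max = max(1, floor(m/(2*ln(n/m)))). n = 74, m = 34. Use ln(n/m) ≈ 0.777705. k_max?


n/m = 74/34 = 37/17.
ln(n/m) ≈ 0.777705.
2*ln(n/m) ≈ 1.55541.
m/(2*ln(n/m)) ≈ 34/1.55541 ≈ 21.8592.
floor = 21.
k_max = max(1, 21) = 21.

21


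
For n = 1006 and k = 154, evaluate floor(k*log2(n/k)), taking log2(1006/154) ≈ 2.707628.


log2(n/k) = log2(1006/154) ≈ 2.707628.
k*log2(n/k) ≈ 154*2.707628 = 416.974712.
floor(416.974712) = 416.

416


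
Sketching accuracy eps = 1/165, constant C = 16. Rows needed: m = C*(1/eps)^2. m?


1/eps = 165.
(1/eps)^2 = 27225.
m = 16*27225 = 435600.

435600


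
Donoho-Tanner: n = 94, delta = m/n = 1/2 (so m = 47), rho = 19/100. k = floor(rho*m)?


m = 1/2*94 = 47.
rho = 19/100.
rho*m = 19/100*47 = 8.93.
k = floor(8.93) = 8.

8


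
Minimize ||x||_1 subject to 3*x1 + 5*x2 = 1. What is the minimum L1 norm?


Axis intercepts:
  x1 = 1/3, x2 = 0: L1 = 1/3
  x1 = 0, x2 = 1/5: L1 = 1/5
x* = (0, 1/5)
||x*||_1 = 1/5.

1/5


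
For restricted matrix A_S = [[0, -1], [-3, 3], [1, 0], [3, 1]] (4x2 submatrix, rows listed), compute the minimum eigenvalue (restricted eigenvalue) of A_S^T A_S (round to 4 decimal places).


A_S^T A_S = [[19, -6], [-6, 11]].
trace = 30.
det = 173.
disc = trace^2 - 4*det = 900 - 4*173 = 208.
sqrt(208) ≈ 14.422205.
lam_min = (30 - sqrt(208))/2 ≈ (30 - 14.422205)/2 = 7.7888975 ≈ 7.7889.

7.7889


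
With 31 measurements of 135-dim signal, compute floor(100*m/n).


100*m/n = 100*31/135 ≈ 22.963.
floor = 22.

22


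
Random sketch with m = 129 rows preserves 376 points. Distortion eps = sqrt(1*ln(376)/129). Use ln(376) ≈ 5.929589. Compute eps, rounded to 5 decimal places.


ln(376) ≈ 5.929589.
1*ln(N)/m ≈ 1*5.929589/129 ≈ 0.04596581.
eps = sqrt(0.04596581) ≈ 0.2143964 ≈ 0.21440.

0.21440


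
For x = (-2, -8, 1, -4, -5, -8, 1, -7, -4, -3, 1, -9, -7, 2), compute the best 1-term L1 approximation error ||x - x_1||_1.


Sorted |x_i| descending: [9, 8, 8, 7, 7, 5, 4, 4, 3, 2, 2, 1, 1, 1]
Keep top 1: [9]
Tail entries: [8, 8, 7, 7, 5, 4, 4, 3, 2, 2, 1, 1, 1]
L1 error = sum of tail = 53.

53


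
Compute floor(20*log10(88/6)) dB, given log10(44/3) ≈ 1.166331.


||x||/||e|| = 88/6 = 44/3.
log10(44/3) ≈ 1.166331.
20*log10(||x||/||e||) ≈ 20*1.166331 = 23.32662.
floor(23.32662) = 23.

23


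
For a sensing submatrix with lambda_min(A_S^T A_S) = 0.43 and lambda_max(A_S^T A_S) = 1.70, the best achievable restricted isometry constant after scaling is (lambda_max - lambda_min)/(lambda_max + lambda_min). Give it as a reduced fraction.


lambda_max - lambda_min = 1.70 - 0.43 = 1.27.
lambda_max + lambda_min = 1.70 + 0.43 = 2.13.
delta = 1.27/2.13 = 127/213.

127/213


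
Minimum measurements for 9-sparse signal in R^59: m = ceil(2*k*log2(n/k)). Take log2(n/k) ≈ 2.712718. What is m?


log2(n/k) = log2(59/9) ≈ 2.712718.
2*k*log2(n/k) ≈ 2*9*2.712718 = 48.828924.
m = ceil(48.828924) = 49.

49


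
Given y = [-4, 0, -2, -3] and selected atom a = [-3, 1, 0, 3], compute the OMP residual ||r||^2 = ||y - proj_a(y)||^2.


a^T a = 19.
a^T y = 3.
coeff = 3/19 = 3/19.
||r||^2 = 542/19.

542/19


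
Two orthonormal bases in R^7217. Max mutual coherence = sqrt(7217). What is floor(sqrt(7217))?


84^2 = 7056 <= 7217 < 7225 = 85^2, so 84 <= sqrt(7217) < 85.
floor(sqrt(7217)) = 84.

84


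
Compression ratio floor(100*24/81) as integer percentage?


100*m/n = 100*24/81 ≈ 29.6296.
floor = 29.

29


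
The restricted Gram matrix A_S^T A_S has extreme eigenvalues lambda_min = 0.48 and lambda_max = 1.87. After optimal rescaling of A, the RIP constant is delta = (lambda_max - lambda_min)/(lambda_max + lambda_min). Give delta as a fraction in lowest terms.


lambda_max - lambda_min = 1.87 - 0.48 = 1.39.
lambda_max + lambda_min = 1.87 + 0.48 = 2.35.
delta = 1.39/2.35 = 139/235.

139/235


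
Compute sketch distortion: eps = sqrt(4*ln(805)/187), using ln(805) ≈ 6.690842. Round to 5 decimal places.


ln(805) ≈ 6.690842.
4*ln(N)/m ≈ 4*6.690842/187 ≈ 0.14311961.
eps = sqrt(0.14311961) ≈ 0.3783115 ≈ 0.37831.

0.37831


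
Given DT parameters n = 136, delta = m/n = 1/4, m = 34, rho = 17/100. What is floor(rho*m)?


m = 1/4*136 = 34.
rho = 17/100.
rho*m = 17/100*34 = 5.78.
k = floor(5.78) = 5.

5


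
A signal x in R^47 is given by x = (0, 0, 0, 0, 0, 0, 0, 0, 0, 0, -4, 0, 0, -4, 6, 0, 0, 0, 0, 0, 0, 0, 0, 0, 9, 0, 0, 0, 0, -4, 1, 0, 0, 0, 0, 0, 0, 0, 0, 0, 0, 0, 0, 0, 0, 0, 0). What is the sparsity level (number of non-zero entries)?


Non-zero positions: [10, 13, 14, 24, 29, 30].
Sparsity = 6.

6


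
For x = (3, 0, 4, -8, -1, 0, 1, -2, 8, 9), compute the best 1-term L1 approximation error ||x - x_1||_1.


Sorted |x_i| descending: [9, 8, 8, 4, 3, 2, 1, 1, 0, 0]
Keep top 1: [9]
Tail entries: [8, 8, 4, 3, 2, 1, 1, 0, 0]
L1 error = sum of tail = 27.

27


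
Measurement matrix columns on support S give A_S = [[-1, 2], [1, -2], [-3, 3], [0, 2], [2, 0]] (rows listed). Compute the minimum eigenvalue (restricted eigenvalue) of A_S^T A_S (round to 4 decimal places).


A_S^T A_S = [[15, -13], [-13, 21]].
trace = 36.
det = 146.
disc = trace^2 - 4*det = 1296 - 4*146 = 712.
sqrt(712) ≈ 26.683328.
lam_min = (36 - sqrt(712))/2 ≈ (36 - 26.683328)/2 = 4.658336 ≈ 4.6583.

4.6583


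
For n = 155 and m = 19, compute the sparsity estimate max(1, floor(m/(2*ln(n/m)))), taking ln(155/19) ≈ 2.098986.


n/m = 155/19.
ln(n/m) ≈ 2.098986.
2*ln(n/m) ≈ 4.197972.
m/(2*ln(n/m)) ≈ 19/4.197972 ≈ 4.526.
floor = 4.
k_max = max(1, 4) = 4.

4


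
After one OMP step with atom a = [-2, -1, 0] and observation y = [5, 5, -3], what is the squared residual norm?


a^T a = 5.
a^T y = -15.
coeff = -15/5 = -3.
||r||^2 = 14.

14


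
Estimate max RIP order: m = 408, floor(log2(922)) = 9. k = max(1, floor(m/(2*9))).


floor(log2(922)) = 9.
2*9 = 18.
m/(2*floor(log2(n))) = 408/18 ≈ 22.6667.
floor = 22.
k = max(1, 22) = 22.

22


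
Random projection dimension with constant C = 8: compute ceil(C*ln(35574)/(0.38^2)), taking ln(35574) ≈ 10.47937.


ln(35574) ≈ 10.47937.
eps^2 = 0.38^2 = 0.1444.
C*ln(N)/eps^2 ≈ 8*10.47937/0.1444 ≈ 580.5745.
m = ceil(580.5745) = 581.

581


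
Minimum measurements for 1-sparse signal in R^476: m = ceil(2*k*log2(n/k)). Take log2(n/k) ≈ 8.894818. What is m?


log2(n/k) = log2(476/1) ≈ 8.894818.
2*k*log2(n/k) ≈ 2*1*8.894818 = 17.789636.
m = ceil(17.789636) = 18.

18


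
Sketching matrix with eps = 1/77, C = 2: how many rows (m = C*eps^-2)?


1/eps = 77.
(1/eps)^2 = 5929.
m = 2*5929 = 11858.

11858


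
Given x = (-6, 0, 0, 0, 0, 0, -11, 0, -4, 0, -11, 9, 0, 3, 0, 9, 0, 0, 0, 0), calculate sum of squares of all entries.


Non-zero entries: [(0, -6), (6, -11), (8, -4), (10, -11), (11, 9), (13, 3), (15, 9)]
Squares: [36, 121, 16, 121, 81, 9, 81]
||x||_2^2 = sum = 465.

465


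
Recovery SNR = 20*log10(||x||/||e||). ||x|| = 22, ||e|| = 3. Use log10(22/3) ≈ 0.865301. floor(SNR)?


||x||/||e|| = 22/3.
log10(22/3) ≈ 0.865301.
20*log10(||x||/||e||) ≈ 20*0.865301 = 17.30602.
floor(17.30602) = 17.

17


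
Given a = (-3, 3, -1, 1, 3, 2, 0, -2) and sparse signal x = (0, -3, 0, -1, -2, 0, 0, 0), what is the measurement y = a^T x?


Non-zero terms: ['3*-3', '1*-1', '3*-2']
Products: [-9, -1, -6]
y = sum = -16.

-16


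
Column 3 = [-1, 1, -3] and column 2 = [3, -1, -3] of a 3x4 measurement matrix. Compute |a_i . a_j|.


Inner product: -1*3 + 1*-1 + -3*-3
Products: [-3, -1, 9]
Sum = 5.
|dot| = 5.

5


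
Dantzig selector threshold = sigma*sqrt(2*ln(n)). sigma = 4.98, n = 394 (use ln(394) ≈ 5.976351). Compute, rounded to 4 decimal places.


ln(394) ≈ 5.976351.
2*ln(n) ≈ 11.952702.
sqrt(2*ln(n)) ≈ sqrt(11.952702) ≈ 3.457268.
threshold ≈ 4.98*3.457268 = 17.21719464 ≈ 17.2172.

17.2172


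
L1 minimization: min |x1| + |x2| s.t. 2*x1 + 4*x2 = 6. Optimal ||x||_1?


Axis intercepts:
  x1 = 3, x2 = 0: L1 = 3
  x1 = 0, x2 = 3/2: L1 = 3/2
x* = (0, 3/2)
||x*||_1 = 3/2.

3/2


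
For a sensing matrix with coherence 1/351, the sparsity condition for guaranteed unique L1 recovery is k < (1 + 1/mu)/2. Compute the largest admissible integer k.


1/mu = 351.
1 + 1/mu = 352.
(1 + 1/mu)/2 = 176 is an integer and the inequality is strict, so k_max = 176 - 1 = 175.

175


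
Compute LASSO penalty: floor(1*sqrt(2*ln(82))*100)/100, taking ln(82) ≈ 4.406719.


ln(82) ≈ 4.406719.
2*ln(n) ≈ 8.813438.
sqrt(2*ln(n)) ≈ sqrt(8.813438) ≈ 2.968744.
lambda ≈ 1*2.968744 = 2.968744.
floor(lambda*100)/100 = 2.96.

2.96


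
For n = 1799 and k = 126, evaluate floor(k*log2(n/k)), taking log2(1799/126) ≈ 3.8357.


log2(n/k) = log2(1799/126) ≈ 3.8357.
k*log2(n/k) ≈ 126*3.8357 = 483.2982.
floor(483.2982) = 483.

483


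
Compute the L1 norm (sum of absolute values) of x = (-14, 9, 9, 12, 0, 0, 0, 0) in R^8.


Non-zero entries: [(0, -14), (1, 9), (2, 9), (3, 12)]
Absolute values: [14, 9, 9, 12]
||x||_1 = sum = 44.

44


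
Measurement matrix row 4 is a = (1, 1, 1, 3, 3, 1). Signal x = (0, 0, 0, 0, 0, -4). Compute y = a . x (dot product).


Non-zero terms: ['1*-4']
Products: [-4]
y = sum = -4.

-4


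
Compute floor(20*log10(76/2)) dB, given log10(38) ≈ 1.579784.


||x||/||e|| = 76/2 = 38.
log10(38) ≈ 1.579784.
20*log10(||x||/||e||) ≈ 20*1.579784 = 31.59568.
floor(31.59568) = 31.

31


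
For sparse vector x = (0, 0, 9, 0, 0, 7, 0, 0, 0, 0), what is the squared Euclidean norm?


Non-zero entries: [(2, 9), (5, 7)]
Squares: [81, 49]
||x||_2^2 = sum = 130.

130


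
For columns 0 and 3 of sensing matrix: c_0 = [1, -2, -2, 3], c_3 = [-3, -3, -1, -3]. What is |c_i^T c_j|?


Inner product: 1*-3 + -2*-3 + -2*-1 + 3*-3
Products: [-3, 6, 2, -9]
Sum = -4.
|dot| = 4.

4


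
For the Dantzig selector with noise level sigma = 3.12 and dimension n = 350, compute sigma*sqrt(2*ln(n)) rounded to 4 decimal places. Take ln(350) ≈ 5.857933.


ln(350) ≈ 5.857933.
2*ln(n) ≈ 11.715866.
sqrt(2*ln(n)) ≈ sqrt(11.715866) ≈ 3.422845.
threshold ≈ 3.12*3.422845 = 10.6792764 ≈ 10.6793.

10.6793


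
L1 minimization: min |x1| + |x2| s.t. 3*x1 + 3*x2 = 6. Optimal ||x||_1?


Axis intercepts:
  x1 = 2, x2 = 0: L1 = 2
  x1 = 0, x2 = 2: L1 = 2
x* = (2, 0)
||x*||_1 = 2.

2


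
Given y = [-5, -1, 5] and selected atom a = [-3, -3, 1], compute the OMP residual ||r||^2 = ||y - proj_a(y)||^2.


a^T a = 19.
a^T y = 23.
coeff = 23/19 = 23/19.
||r||^2 = 440/19.

440/19


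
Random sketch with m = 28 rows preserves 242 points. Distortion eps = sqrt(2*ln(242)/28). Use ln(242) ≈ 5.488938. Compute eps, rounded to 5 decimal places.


ln(242) ≈ 5.488938.
2*ln(N)/m ≈ 2*5.488938/28 ≈ 0.392067.
eps = sqrt(0.392067) ≈ 0.6261525 ≈ 0.62615.

0.62615


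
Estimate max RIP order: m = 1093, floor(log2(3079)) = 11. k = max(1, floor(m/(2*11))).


floor(log2(3079)) = 11.
2*11 = 22.
m/(2*floor(log2(n))) = 1093/22 ≈ 49.6818.
floor = 49.
k = max(1, 49) = 49.

49


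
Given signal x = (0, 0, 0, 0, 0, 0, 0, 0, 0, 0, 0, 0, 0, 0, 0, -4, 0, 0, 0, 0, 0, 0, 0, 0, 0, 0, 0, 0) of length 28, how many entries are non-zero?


Non-zero positions: [15].
Sparsity = 1.

1


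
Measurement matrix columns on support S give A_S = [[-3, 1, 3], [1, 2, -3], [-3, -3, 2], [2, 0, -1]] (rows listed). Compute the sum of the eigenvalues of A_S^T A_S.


Sum of eigenvalues of A_S^T A_S = trace(A_S^T A_S) = sum of squared column norms of A_S.
A_S^T A_S diagonal: [23, 14, 23].
trace = 23 + 14 + 23 = 60.

60


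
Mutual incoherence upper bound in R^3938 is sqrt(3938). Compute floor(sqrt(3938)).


62^2 = 3844 <= 3938 < 3969 = 63^2, so 62 <= sqrt(3938) < 63.
floor(sqrt(3938)) = 62.

62


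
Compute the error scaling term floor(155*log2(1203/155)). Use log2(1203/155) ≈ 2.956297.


log2(n/k) = log2(1203/155) ≈ 2.956297.
k*log2(n/k) ≈ 155*2.956297 = 458.226035.
floor(458.226035) = 458.

458


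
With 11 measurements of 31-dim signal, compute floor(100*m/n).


100*m/n = 100*11/31 ≈ 35.4839.
floor = 35.

35


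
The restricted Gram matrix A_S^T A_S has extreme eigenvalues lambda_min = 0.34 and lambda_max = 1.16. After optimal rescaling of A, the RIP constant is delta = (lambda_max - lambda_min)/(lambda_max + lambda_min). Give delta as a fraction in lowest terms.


lambda_max - lambda_min = 1.16 - 0.34 = 0.82.
lambda_max + lambda_min = 1.16 + 0.34 = 1.50.
delta = 0.82/1.50 = 82/150 = 41/75.

41/75


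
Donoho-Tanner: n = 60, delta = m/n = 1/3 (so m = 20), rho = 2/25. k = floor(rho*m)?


m = 1/3*60 = 20.
rho = 2/25.
rho*m = 2/25*20 = 1.6.
k = floor(1.6) = 1.

1


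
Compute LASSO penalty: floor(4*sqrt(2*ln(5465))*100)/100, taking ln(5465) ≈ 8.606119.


ln(5465) ≈ 8.606119.
2*ln(n) ≈ 17.212238.
sqrt(2*ln(n)) ≈ sqrt(17.212238) ≈ 4.148763.
lambda ≈ 4*4.148763 = 16.595052.
floor(lambda*100)/100 = 16.59.

16.59


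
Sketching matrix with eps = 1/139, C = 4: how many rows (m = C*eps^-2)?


1/eps = 139.
(1/eps)^2 = 19321.
m = 4*19321 = 77284.

77284


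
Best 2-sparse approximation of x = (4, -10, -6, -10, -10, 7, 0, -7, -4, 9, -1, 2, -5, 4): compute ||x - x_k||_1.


Sorted |x_i| descending: [10, 10, 10, 9, 7, 7, 6, 5, 4, 4, 4, 2, 1, 0]
Keep top 2: [10, 10]
Tail entries: [10, 9, 7, 7, 6, 5, 4, 4, 4, 2, 1, 0]
L1 error = sum of tail = 59.

59


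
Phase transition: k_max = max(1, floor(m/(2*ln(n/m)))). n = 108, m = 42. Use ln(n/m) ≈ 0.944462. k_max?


n/m = 108/42 = 18/7.
ln(n/m) ≈ 0.944462.
2*ln(n/m) ≈ 1.888924.
m/(2*ln(n/m)) ≈ 42/1.888924 ≈ 22.2349.
floor = 22.
k_max = max(1, 22) = 22.

22


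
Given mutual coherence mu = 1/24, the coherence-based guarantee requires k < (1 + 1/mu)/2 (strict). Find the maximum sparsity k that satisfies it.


1/mu = 24.
1 + 1/mu = 25.
(1 + 1/mu)/2 = 12.5 is not an integer, so k_max = floor(12.5) = 12.

12


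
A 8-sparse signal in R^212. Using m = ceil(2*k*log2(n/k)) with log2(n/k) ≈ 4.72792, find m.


log2(n/k) = log2(212/8) ≈ 4.72792.
2*k*log2(n/k) ≈ 2*8*4.72792 = 75.64672.
m = ceil(75.64672) = 76.

76


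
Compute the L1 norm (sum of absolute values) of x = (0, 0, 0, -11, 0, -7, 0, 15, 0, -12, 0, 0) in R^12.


Non-zero entries: [(3, -11), (5, -7), (7, 15), (9, -12)]
Absolute values: [11, 7, 15, 12]
||x||_1 = sum = 45.

45


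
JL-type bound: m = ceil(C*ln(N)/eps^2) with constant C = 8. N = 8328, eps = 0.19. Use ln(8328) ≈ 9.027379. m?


ln(8328) ≈ 9.027379.
eps^2 = 0.19^2 = 0.0361.
C*ln(N)/eps^2 ≈ 8*9.027379/0.0361 ≈ 2000.5272.
m = ceil(2000.5272) = 2001.

2001


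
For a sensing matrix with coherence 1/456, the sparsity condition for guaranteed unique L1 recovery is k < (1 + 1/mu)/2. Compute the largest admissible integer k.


1/mu = 456.
1 + 1/mu = 457.
(1 + 1/mu)/2 = 228.5 is not an integer, so k_max = floor(228.5) = 228.

228


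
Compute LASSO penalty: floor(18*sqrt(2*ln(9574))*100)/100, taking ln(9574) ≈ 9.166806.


ln(9574) ≈ 9.166806.
2*ln(n) ≈ 18.333612.
sqrt(2*ln(n)) ≈ sqrt(18.333612) ≈ 4.281777.
lambda ≈ 18*4.281777 = 77.071986.
floor(lambda*100)/100 = 77.07.

77.07


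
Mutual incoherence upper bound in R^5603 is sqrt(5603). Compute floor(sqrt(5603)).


74^2 = 5476 <= 5603 < 5625 = 75^2, so 74 <= sqrt(5603) < 75.
floor(sqrt(5603)) = 74.

74


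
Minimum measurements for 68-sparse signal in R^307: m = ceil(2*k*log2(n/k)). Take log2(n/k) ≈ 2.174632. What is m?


log2(n/k) = log2(307/68) ≈ 2.174632.
2*k*log2(n/k) ≈ 2*68*2.174632 = 295.749952.
m = ceil(295.749952) = 296.

296


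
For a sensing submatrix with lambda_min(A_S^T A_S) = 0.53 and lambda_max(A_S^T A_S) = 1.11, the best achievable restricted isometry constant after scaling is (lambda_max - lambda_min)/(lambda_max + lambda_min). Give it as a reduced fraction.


lambda_max - lambda_min = 1.11 - 0.53 = 0.58.
lambda_max + lambda_min = 1.11 + 0.53 = 1.64.
delta = 0.58/1.64 = 58/164 = 29/82.

29/82


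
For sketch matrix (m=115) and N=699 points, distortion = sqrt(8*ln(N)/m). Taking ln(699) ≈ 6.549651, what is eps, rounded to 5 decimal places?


ln(699) ≈ 6.549651.
8*ln(N)/m ≈ 8*6.549651/115 ≈ 0.4556279.
eps = sqrt(0.4556279) ≈ 0.6750021 ≈ 0.67500.

0.67500


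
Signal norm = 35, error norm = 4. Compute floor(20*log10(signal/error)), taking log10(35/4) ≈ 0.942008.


||x||/||e|| = 35/4.
log10(35/4) ≈ 0.942008.
20*log10(||x||/||e||) ≈ 20*0.942008 = 18.84016.
floor(18.84016) = 18.

18


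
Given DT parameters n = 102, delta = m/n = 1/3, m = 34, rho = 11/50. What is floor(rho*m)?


m = 1/3*102 = 34.
rho = 11/50.
rho*m = 11/50*34 = 7.48.
k = floor(7.48) = 7.

7


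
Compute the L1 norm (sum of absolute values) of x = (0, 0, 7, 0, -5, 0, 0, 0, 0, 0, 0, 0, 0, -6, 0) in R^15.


Non-zero entries: [(2, 7), (4, -5), (13, -6)]
Absolute values: [7, 5, 6]
||x||_1 = sum = 18.

18


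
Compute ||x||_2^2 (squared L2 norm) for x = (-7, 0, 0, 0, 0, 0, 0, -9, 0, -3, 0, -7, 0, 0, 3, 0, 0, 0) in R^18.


Non-zero entries: [(0, -7), (7, -9), (9, -3), (11, -7), (14, 3)]
Squares: [49, 81, 9, 49, 9]
||x||_2^2 = sum = 197.

197
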